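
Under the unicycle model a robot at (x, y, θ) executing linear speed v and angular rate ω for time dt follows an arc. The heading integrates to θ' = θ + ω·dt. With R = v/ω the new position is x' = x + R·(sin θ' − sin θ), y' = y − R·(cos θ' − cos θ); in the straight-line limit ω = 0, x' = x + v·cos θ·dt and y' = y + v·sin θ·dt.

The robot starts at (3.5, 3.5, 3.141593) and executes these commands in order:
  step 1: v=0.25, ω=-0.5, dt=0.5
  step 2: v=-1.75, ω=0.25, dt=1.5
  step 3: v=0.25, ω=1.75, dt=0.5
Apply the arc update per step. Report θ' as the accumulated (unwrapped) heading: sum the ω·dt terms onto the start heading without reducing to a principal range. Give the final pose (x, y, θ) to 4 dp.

step 1: θ'=2.8916 (R=-0.5000) → pose (3.3763, 3.5155, 2.8916)
step 2: θ'=3.2666 (R=-7.0000) → pose (5.9808, 3.3525, 3.2666)
step 3: θ'=4.1416 (R=0.1429) → pose (5.8784, 3.2880, 4.1416)

(5.8784, 3.2880, 4.1416)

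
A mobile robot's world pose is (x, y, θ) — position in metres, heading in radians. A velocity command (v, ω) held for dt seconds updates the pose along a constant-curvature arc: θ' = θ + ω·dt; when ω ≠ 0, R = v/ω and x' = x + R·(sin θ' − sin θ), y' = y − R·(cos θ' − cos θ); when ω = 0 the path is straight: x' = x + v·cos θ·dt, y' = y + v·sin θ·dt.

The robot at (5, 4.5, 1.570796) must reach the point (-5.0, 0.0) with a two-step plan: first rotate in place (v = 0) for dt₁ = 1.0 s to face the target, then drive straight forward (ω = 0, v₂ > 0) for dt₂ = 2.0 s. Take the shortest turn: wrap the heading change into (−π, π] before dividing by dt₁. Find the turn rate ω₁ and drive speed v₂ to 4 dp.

ω₁ = 1.9937, v₂ = 5.4829

heading to target = atan2(0−4.5, -5−5) = -2.7187
Δθ = wrap(-2.7187 − 1.5708) = 1.9937; ω₁ = Δθ/dt₁ = 1.9937
distance = √((-5−5)² + (0−4.5)²) = 10.9659; v₂ = distance/dt₂ = 5.4829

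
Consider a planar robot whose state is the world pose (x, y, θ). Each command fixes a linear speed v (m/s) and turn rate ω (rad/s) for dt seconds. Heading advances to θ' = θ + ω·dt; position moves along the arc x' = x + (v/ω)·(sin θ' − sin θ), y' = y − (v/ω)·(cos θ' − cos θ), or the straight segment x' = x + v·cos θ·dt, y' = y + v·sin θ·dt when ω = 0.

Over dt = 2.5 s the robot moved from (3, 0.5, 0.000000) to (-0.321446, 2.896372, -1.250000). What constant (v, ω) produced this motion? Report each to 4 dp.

v = -1.7500, ω = -0.5000

Δθ = -1.250000 − 0.000000 = -1.250000
ω = Δθ/dt = -1.250000/2.5 = -0.5000
R = Δx/(sin θ' − sin θ) = 3.5000
v = R·ω = 3.5000·-0.5000 = -1.7500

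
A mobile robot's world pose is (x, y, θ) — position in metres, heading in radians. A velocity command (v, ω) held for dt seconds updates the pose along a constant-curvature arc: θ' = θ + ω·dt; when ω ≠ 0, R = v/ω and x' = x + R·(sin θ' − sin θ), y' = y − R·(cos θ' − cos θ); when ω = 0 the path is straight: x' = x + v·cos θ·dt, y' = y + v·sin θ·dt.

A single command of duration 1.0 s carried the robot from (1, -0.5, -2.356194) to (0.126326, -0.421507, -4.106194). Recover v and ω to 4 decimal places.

v = 1.0000, ω = -1.7500

Δθ = -4.106194 − -2.356194 = -1.750000
ω = Δθ/dt = -1.750000/1.0 = -1.7500
R = Δx/(sin θ' − sin θ) = -0.5714
v = R·ω = -0.5714·-1.7500 = 1.0000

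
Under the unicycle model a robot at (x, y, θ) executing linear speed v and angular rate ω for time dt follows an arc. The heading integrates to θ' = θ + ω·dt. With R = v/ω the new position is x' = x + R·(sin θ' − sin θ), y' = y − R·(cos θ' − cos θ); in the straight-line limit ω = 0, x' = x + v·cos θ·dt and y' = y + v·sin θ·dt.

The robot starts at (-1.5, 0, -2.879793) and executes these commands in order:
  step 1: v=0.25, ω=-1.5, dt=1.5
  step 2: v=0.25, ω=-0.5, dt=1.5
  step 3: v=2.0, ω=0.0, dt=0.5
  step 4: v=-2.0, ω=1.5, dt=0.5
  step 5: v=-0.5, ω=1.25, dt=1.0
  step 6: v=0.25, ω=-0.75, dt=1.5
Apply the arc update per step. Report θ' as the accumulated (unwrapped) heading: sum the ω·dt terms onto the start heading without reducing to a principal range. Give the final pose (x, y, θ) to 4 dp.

(-1.2088, 0.0771, -5.0048)

step 1: θ'=-5.1298 (R=-0.1667) → pose (-1.6955, 0.2286, -5.1298)
step 2: θ'=-5.8798 (R=-0.5000) → pose (-1.4347, 0.4857, -5.8798)
step 3: θ'=-5.8798 (straight) → pose (-0.5150, 0.8783, -5.8798)
step 4: θ'=-5.1298 (R=-1.3333) → pose (-1.2104, 0.1925, -5.1298)
step 5: θ'=-3.8798 (R=-0.4000) → pose (-1.1140, -0.2656, -3.8798)
step 6: θ'=-5.0048 (R=-0.3333) → pose (-1.2088, 0.0771, -5.0048)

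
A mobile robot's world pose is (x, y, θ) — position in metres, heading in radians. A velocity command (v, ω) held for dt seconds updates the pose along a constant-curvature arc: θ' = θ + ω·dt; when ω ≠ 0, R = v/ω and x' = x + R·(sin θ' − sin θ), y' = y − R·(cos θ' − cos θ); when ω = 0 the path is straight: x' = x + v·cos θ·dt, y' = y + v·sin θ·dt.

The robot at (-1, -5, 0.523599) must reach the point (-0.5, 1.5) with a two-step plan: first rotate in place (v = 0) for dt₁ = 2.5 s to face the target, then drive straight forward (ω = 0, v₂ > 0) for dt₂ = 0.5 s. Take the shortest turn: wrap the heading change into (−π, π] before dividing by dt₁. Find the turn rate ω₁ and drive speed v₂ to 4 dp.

heading to target = atan2(1.5−-5, -0.5−-1) = 1.4940
Δθ = wrap(1.4940 − 0.5236) = 0.9704; ω₁ = Δθ/dt₁ = 0.3882
distance = √((-0.5−-1)² + (1.5−-5)²) = 6.5192; v₂ = distance/dt₂ = 13.0384

ω₁ = 0.3882, v₂ = 13.0384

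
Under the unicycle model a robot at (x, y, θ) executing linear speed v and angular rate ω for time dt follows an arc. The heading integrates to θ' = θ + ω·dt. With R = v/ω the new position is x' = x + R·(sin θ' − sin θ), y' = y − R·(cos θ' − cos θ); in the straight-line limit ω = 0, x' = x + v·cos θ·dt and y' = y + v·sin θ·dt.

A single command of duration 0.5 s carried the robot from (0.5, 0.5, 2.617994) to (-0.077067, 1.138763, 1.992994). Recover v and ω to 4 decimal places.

Δθ = 1.992994 − 2.617994 = -0.625000
ω = Δθ/dt = -0.625000/0.5 = -1.2500
R = −Δy/(cos θ' − cos θ) = -1.4000
v = R·ω = -1.4000·-1.2500 = 1.7500

v = 1.7500, ω = -1.2500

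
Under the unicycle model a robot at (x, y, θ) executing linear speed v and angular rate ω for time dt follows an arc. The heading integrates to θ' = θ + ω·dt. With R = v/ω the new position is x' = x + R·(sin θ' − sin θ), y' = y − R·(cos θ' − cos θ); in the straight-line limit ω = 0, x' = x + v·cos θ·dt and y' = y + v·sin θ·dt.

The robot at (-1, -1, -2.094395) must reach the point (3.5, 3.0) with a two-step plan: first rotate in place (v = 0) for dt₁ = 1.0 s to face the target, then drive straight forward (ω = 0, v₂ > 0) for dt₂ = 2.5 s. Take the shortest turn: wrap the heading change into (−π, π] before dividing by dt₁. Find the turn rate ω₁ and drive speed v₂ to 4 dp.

heading to target = atan2(3−-1, 3.5−-1) = 0.7266
Δθ = wrap(0.7266 − -2.0944) = 2.8210; ω₁ = Δθ/dt₁ = 2.8210
distance = √((3.5−-1)² + (3−-1)²) = 6.0208; v₂ = distance/dt₂ = 2.4083

ω₁ = 2.8210, v₂ = 2.4083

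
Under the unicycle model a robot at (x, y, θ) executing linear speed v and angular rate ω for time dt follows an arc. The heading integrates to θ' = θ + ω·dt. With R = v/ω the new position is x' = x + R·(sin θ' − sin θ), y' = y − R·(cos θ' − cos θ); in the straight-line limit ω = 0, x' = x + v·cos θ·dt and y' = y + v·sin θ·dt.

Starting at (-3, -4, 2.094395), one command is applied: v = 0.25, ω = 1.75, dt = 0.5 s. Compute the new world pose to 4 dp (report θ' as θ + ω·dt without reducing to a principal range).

(-3.0992, -3.9307, 2.9694)

θ' = 2.0944 + 1.75·0.5 = 2.9694
R = v/ω = 0.25/1.75 = 0.1429
x' = -3 + 0.1429·(sin 2.9694 − sin 2.0944) = -3.0992
y' = -4 − 0.1429·(cos 2.9694 − cos 2.0944) = -3.9307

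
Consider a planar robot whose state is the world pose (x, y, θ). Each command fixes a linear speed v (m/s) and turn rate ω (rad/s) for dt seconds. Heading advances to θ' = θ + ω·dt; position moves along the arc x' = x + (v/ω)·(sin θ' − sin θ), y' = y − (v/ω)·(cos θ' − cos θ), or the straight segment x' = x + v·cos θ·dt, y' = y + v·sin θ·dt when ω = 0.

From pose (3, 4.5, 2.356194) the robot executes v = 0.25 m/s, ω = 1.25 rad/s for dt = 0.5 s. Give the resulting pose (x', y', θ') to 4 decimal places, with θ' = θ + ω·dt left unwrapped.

(2.8905, 4.5560, 2.9812)

θ' = 2.3562 + 1.25·0.5 = 2.9812
R = v/ω = 0.25/1.25 = 0.2000
x' = 3 + 0.2000·(sin 2.9812 − sin 2.3562) = 2.8905
y' = 4.5 − 0.2000·(cos 2.9812 − cos 2.3562) = 4.5560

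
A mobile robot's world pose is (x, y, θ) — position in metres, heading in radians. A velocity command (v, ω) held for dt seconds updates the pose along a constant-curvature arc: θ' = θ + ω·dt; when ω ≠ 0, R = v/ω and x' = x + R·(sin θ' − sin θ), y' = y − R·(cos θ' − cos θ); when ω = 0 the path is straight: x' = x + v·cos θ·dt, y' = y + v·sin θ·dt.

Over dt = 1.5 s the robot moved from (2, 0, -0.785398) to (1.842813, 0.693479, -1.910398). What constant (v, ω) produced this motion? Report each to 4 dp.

Δθ = -1.910398 − -0.785398 = -1.125000
ω = Δθ/dt = -1.125000/1.5 = -0.7500
R = −Δy/(cos θ' − cos θ) = 0.6667
v = R·ω = 0.6667·-0.7500 = -0.5000

v = -0.5000, ω = -0.7500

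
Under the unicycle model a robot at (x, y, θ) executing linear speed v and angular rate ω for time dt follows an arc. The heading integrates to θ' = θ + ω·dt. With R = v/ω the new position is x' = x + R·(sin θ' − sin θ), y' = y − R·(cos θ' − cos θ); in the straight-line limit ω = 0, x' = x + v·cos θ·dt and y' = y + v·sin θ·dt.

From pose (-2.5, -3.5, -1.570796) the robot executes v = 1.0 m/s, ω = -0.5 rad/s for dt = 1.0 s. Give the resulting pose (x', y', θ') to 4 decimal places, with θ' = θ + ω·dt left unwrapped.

(-2.7448, -4.4589, -2.0708)

θ' = -1.5708 + -0.5·1.0 = -2.0708
R = v/ω = 1.0/-0.5 = -2.0000
x' = -2.5 + -2.0000·(sin -2.0708 − sin -1.5708) = -2.7448
y' = -3.5 − -2.0000·(cos -2.0708 − cos -1.5708) = -4.4589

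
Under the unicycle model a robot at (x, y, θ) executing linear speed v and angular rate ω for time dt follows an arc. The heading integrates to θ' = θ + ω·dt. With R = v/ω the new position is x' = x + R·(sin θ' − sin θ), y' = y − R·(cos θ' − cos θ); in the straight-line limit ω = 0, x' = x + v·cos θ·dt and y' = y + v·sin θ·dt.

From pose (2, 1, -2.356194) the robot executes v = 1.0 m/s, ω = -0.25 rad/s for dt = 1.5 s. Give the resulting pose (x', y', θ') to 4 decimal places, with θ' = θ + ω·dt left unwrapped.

θ' = -2.3562 + -0.25·1.5 = -2.7312
R = v/ω = 1.0/-0.25 = -4.0000
x' = 2 + -4.0000·(sin -2.7312 − sin -2.3562) = 0.7675
y' = 1 − -4.0000·(cos -2.7312 − cos -2.3562) = 0.1606

(0.7675, 0.1606, -2.7312)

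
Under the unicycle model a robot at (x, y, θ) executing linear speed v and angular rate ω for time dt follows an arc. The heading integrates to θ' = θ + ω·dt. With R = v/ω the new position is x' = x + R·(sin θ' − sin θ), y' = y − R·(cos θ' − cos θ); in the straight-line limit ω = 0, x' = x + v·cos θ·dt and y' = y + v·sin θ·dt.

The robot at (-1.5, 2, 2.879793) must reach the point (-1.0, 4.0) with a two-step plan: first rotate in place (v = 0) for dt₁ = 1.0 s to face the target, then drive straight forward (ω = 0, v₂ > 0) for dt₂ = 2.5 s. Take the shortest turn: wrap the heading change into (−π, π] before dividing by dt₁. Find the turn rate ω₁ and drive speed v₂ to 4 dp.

heading to target = atan2(4−2, -1−-1.5) = 1.3258
Δθ = wrap(1.3258 − 2.8798) = -1.5540; ω₁ = Δθ/dt₁ = -1.5540
distance = √((-1−-1.5)² + (4−2)²) = 2.0616; v₂ = distance/dt₂ = 0.8246

ω₁ = -1.5540, v₂ = 0.8246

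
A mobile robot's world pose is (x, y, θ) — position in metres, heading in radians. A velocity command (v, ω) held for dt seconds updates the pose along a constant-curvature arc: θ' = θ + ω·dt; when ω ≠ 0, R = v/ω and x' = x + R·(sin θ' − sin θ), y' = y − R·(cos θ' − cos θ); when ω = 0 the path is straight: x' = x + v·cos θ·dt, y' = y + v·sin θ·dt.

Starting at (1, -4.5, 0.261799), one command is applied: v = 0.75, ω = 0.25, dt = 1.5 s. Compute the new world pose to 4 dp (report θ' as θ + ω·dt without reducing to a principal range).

θ' = 0.2618 + 0.25·1.5 = 0.6368
R = v/ω = 0.75/0.25 = 3.0000
x' = 1 + 3.0000·(sin 0.6368 − sin 0.2618) = 2.0074
y' = -4.5 − 3.0000·(cos 0.6368 − cos 0.2618) = -4.0142

(2.0074, -4.0142, 0.6368)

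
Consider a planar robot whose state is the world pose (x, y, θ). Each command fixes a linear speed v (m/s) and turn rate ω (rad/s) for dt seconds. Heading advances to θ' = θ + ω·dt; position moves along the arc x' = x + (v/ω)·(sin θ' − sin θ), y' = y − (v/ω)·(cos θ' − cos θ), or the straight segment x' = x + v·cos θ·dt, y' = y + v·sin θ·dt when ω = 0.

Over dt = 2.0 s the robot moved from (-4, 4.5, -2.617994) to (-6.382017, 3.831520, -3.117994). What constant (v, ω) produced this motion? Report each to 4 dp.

v = 1.2500, ω = -0.2500

Δθ = -3.117994 − -2.617994 = -0.500000
ω = Δθ/dt = -0.500000/2.0 = -0.2500
R = Δx/(sin θ' − sin θ) = -5.0000
v = R·ω = -5.0000·-0.2500 = 1.2500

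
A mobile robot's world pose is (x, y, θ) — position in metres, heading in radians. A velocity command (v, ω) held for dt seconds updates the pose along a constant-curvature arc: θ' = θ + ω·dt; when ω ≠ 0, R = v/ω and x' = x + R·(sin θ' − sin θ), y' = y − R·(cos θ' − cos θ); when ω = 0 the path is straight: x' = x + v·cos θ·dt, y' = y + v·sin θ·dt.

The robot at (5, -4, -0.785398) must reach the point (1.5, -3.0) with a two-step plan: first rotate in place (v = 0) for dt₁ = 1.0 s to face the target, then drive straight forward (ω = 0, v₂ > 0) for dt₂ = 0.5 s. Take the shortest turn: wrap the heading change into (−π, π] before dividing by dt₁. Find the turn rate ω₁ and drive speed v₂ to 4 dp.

heading to target = atan2(-3−-4, 1.5−5) = 2.8633
Δθ = wrap(2.8633 − -0.7854) = -2.6345; ω₁ = Δθ/dt₁ = -2.6345
distance = √((1.5−5)² + (-3−-4)²) = 3.6401; v₂ = distance/dt₂ = 7.2801

ω₁ = -2.6345, v₂ = 7.2801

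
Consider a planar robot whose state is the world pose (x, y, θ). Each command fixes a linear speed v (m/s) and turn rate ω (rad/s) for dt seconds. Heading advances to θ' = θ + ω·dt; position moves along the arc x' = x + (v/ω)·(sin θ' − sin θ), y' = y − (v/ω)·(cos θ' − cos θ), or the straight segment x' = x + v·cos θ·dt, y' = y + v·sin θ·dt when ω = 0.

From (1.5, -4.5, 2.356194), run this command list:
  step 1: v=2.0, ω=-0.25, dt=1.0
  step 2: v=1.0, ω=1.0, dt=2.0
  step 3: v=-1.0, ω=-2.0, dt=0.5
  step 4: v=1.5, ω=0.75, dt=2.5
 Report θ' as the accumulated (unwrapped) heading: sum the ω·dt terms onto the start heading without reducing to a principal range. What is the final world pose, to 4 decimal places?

step 1: θ'=2.1062 (R=-8.0000) → pose (0.2763, -2.9246, 2.1062)
step 2: θ'=4.1062 (R=1.0000) → pose (-1.4056, -2.8651, 4.1062)
step 3: θ'=3.1062 (R=0.5000) → pose (-0.9770, -2.6502, 3.1062)
step 4: θ'=4.9812 (R=2.0000) → pose (-2.9759, -5.1801, 4.9812)

(-2.9759, -5.1801, 4.9812)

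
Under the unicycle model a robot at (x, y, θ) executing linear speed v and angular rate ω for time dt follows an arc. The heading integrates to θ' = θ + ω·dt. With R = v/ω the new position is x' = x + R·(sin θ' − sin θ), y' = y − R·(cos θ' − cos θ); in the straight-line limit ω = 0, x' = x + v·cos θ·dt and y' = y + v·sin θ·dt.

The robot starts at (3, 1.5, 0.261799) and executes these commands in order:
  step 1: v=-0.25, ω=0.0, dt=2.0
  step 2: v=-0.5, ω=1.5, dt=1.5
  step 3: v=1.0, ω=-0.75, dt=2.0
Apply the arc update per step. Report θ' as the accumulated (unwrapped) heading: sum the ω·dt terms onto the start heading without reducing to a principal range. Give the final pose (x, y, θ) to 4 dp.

(2.0619, 2.5639, 1.0118)

step 1: θ'=0.2618 (straight) → pose (2.5170, 1.3706, 0.2618)
step 2: θ'=2.5118 (R=-0.3333) → pose (2.4070, 0.7792, 2.5118)
step 3: θ'=1.0118 (R=-1.3333) → pose (2.0619, 2.5639, 1.0118)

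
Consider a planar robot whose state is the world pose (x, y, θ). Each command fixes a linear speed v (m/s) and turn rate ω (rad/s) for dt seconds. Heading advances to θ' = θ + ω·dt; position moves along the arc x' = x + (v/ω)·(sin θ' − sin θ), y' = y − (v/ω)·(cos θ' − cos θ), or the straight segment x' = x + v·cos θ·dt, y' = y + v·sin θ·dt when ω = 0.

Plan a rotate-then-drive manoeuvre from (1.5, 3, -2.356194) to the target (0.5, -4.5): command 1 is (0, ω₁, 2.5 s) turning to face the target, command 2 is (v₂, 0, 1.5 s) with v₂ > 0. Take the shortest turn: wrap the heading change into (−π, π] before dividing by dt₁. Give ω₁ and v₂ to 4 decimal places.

ω₁ = 0.2611, v₂ = 5.0442

heading to target = atan2(-4.5−3, 0.5−1.5) = -1.7033
Δθ = wrap(-1.7033 − -2.3562) = 0.6528; ω₁ = Δθ/dt₁ = 0.2611
distance = √((0.5−1.5)² + (-4.5−3)²) = 7.5664; v₂ = distance/dt₂ = 5.0442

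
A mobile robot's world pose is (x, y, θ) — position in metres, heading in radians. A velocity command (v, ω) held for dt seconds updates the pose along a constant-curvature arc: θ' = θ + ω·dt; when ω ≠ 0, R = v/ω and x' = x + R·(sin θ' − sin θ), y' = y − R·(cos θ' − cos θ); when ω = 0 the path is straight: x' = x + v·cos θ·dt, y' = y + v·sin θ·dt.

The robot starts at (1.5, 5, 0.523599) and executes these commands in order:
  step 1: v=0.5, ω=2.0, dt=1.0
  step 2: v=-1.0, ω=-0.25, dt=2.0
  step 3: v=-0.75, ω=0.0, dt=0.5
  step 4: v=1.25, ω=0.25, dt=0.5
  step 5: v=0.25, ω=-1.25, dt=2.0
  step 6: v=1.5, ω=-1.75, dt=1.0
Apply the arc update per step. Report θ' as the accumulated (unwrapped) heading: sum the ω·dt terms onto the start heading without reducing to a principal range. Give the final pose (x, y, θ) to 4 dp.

(3.3360, 3.1748, -2.1014)

step 1: θ'=2.5236 (R=0.2500) → pose (1.5199, 5.4203, 2.5236)
step 2: θ'=2.0236 (R=4.0000) → pose (2.7991, 3.9100, 2.0236)
step 3: θ'=2.0236 (straight) → pose (2.9632, 3.5728, 2.0236)
step 4: θ'=2.1486 (R=5.0000) → pose (2.6554, 4.1163, 2.1486)
step 5: θ'=-0.3514 (R=-0.2000) → pose (2.8918, 4.4133, -0.3514)
step 6: θ'=-2.1014 (R=-0.8571) → pose (3.3360, 3.1748, -2.1014)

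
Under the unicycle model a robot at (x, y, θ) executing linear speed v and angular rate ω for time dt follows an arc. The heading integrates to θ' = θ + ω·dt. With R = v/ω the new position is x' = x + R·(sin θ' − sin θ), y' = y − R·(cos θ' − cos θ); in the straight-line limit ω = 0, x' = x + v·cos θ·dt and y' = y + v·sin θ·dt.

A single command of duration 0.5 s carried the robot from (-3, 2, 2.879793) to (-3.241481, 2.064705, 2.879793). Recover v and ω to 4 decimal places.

v = 0.5000, ω = 0.0000

Δθ = 2.879793 − 2.879793 = 0.000000
ω = Δθ/dt = 0.000000/0.5 = 0.0000
ω = 0 → v = (Δx·cos θ + Δy·sin θ)/dt = 0.5000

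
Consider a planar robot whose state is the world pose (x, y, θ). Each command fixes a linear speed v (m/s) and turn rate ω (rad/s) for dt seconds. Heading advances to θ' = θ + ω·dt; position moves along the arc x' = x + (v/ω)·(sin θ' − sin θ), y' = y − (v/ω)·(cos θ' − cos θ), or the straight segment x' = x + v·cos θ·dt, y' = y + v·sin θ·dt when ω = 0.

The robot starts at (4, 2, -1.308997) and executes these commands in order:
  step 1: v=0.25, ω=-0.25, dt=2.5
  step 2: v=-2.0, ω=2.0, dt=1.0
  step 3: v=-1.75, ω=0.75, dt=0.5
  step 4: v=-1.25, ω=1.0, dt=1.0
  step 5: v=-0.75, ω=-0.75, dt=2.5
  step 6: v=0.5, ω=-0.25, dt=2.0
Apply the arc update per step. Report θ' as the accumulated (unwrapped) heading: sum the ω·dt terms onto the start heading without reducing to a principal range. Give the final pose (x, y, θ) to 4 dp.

(0.7750, 0.1490, -0.9340)

step 1: θ'=-1.9340 (R=-1.0000) → pose (3.9688, 1.3859, -1.9340)
step 2: θ'=0.0660 (R=-1.0000) → pose (2.9681, 2.7390, 0.0660)
step 3: θ'=0.4410 (R=-2.3333) → pose (2.1260, 2.5208, 0.4410)
step 4: θ'=1.4410 (R=-1.2500) → pose (1.4201, 1.5522, 1.4410)
step 5: θ'=-0.4340 (R=1.0000) → pose (0.0080, 0.7744, -0.4340)
step 6: θ'=-0.9340 (R=-2.0000) → pose (0.7750, 0.1490, -0.9340)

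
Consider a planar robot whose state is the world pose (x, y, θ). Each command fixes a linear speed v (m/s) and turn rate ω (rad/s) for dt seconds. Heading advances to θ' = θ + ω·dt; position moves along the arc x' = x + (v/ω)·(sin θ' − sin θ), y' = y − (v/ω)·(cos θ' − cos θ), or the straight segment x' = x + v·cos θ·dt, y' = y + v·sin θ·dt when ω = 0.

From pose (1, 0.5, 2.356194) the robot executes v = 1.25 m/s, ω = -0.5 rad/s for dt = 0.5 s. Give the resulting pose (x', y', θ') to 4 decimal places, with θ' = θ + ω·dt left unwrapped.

(0.6176, 0.9923, 2.1062)

θ' = 2.3562 + -0.5·0.5 = 2.1062
R = v/ω = 1.25/-0.5 = -2.5000
x' = 1 + -2.5000·(sin 2.1062 − sin 2.3562) = 0.6176
y' = 0.5 − -2.5000·(cos 2.1062 − cos 2.3562) = 0.9923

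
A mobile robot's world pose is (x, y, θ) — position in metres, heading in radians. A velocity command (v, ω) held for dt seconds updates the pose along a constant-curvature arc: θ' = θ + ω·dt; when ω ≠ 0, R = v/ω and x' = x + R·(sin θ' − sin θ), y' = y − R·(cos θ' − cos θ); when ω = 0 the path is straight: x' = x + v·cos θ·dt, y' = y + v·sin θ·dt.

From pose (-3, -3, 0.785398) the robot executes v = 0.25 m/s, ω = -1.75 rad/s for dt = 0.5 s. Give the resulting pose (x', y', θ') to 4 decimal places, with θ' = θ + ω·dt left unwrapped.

θ' = 0.7854 + -1.75·0.5 = -0.0896
R = v/ω = 0.25/-1.75 = -0.1429
x' = -3 + -0.1429·(sin -0.0896 − sin 0.7854) = -2.8862
y' = -3 − -0.1429·(cos -0.0896 − cos 0.7854) = -2.9587

(-2.8862, -2.9587, -0.0896)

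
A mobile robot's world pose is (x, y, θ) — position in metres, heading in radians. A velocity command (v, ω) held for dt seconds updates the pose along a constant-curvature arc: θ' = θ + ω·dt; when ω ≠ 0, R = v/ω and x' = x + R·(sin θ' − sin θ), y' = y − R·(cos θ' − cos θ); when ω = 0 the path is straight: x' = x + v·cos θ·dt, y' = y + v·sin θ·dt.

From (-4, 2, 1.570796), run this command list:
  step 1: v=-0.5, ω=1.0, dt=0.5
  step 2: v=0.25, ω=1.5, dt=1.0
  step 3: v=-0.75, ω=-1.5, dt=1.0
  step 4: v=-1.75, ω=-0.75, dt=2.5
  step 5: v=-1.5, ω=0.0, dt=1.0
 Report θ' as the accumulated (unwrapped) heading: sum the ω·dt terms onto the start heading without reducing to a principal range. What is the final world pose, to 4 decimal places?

step 1: θ'=2.0708 (R=-0.5000) → pose (-3.9388, 1.7603, 2.0708)
step 2: θ'=3.5708 (R=0.1667) → pose (-4.1544, 1.8319, 3.5708)
step 3: θ'=2.0708 (R=0.5000) → pose (-3.5075, 1.6170, 2.0708)
step 4: θ'=0.1958 (R=2.3333) → pose (-5.1013, -1.7904, 0.1958)
step 5: θ'=0.1958 (straight) → pose (-6.5726, -2.0822, 0.1958)

(-6.5726, -2.0822, 0.1958)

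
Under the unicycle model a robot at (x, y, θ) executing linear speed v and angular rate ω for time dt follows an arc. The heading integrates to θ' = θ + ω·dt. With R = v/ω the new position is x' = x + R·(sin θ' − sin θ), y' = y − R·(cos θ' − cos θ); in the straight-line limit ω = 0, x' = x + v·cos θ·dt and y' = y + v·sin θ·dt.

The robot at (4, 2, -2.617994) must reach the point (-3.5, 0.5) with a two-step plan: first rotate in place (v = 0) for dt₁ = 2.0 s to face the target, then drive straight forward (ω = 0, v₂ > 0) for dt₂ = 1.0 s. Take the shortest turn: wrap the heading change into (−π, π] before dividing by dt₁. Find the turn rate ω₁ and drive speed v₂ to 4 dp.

heading to target = atan2(0.5−2, -3.5−4) = -2.9442
Δθ = wrap(-2.9442 − -2.6180) = -0.3262; ω₁ = Δθ/dt₁ = -0.1631
distance = √((-3.5−4)² + (0.5−2)²) = 7.6485; v₂ = distance/dt₂ = 7.6485

ω₁ = -0.1631, v₂ = 7.6485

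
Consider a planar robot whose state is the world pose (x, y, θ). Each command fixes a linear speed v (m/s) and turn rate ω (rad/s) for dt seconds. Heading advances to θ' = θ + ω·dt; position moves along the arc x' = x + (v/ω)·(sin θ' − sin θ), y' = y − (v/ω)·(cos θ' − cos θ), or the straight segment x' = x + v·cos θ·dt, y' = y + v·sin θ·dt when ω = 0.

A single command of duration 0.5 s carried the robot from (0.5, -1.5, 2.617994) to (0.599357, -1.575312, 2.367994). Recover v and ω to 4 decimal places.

Δθ = 2.367994 − 2.617994 = -0.250000
ω = Δθ/dt = -0.250000/0.5 = -0.5000
R = Δx/(sin θ' − sin θ) = 0.5000
v = R·ω = 0.5000·-0.5000 = -0.2500

v = -0.2500, ω = -0.5000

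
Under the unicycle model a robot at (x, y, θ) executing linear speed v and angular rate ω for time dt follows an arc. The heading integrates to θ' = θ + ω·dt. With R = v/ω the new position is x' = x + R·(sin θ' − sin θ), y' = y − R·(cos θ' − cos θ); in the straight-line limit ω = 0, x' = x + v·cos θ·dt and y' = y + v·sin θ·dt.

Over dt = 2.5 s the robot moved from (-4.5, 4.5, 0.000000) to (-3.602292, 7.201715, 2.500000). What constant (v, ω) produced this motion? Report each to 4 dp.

Δθ = 2.500000 − 0.000000 = 2.500000
ω = Δθ/dt = 2.500000/2.5 = 1.0000
R = −Δy/(cos θ' − cos θ) = 1.5000
v = R·ω = 1.5000·1.0000 = 1.5000

v = 1.5000, ω = 1.0000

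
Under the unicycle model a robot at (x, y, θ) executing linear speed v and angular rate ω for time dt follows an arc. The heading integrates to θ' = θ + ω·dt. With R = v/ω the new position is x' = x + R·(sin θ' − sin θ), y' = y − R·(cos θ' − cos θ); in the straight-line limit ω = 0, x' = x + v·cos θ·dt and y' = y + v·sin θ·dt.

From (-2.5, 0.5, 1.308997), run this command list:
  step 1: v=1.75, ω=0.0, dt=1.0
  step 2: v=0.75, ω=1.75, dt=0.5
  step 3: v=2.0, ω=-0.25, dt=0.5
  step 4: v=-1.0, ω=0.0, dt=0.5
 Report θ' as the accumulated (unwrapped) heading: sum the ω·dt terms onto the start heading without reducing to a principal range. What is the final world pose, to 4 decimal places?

step 1: θ'=1.3090 (straight) → pose (-2.0471, 2.1904, 1.3090)
step 2: θ'=2.1840 (R=0.4286) → pose (-2.1105, 2.5479, 2.1840)
step 3: θ'=2.0590 (R=-8.0000) → pose (-2.6335, 3.3995, 2.0590)
step 4: θ'=2.0590 (straight) → pose (-2.3990, 2.9579, 2.0590)

(-2.3990, 2.9579, 2.0590)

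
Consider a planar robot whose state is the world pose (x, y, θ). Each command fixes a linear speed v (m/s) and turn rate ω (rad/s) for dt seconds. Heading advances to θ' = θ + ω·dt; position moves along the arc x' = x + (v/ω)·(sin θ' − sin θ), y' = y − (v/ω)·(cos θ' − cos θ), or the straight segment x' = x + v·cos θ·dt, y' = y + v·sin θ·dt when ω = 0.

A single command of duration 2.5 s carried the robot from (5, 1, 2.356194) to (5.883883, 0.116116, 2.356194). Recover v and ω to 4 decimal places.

v = -0.5000, ω = 0.0000

Δθ = 2.356194 − 2.356194 = 0.000000
ω = Δθ/dt = 0.000000/2.5 = 0.0000
ω = 0 → v = (Δx·cos θ + Δy·sin θ)/dt = -0.5000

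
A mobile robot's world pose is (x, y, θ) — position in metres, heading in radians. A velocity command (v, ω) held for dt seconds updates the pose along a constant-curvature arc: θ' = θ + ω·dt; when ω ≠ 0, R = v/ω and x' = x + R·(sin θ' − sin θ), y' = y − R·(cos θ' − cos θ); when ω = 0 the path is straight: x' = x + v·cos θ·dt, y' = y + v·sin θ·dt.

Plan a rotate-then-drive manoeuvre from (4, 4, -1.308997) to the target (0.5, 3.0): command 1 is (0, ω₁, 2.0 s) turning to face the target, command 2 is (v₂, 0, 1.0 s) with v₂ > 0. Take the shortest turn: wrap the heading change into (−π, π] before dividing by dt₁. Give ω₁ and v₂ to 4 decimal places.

heading to target = atan2(3−4, 0.5−4) = -2.8633
Δθ = wrap(-2.8633 − -1.3090) = -1.5543; ω₁ = Δθ/dt₁ = -0.7771
distance = √((0.5−4)² + (3−4)²) = 3.6401; v₂ = distance/dt₂ = 3.6401

ω₁ = -0.7771, v₂ = 3.6401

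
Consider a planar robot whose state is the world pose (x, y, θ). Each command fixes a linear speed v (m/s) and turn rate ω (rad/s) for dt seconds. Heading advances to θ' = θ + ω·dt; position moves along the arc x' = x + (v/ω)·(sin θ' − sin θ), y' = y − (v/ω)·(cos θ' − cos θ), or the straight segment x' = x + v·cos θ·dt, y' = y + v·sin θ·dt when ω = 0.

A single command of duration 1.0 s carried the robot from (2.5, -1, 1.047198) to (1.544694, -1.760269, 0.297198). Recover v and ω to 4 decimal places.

Δθ = 0.297198 − 1.047198 = -0.750000
ω = Δθ/dt = -0.750000/1.0 = -0.7500
R = Δx/(sin θ' − sin θ) = 1.6667
v = R·ω = 1.6667·-0.7500 = -1.2500

v = -1.2500, ω = -0.7500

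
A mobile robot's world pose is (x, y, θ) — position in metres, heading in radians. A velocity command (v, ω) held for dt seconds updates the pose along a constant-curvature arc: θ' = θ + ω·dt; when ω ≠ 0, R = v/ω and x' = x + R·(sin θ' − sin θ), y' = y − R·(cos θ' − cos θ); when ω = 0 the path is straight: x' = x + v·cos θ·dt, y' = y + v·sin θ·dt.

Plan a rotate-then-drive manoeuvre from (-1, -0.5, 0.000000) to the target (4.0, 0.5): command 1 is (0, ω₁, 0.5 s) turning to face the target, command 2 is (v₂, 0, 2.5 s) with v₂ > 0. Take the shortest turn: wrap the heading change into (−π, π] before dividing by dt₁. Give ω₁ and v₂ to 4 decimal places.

heading to target = atan2(0.5−-0.5, 4−-1) = 0.1974
Δθ = wrap(0.1974 − 0.0000) = 0.1974; ω₁ = Δθ/dt₁ = 0.3948
distance = √((4−-1)² + (0.5−-0.5)²) = 5.0990; v₂ = distance/dt₂ = 2.0396

ω₁ = 0.3948, v₂ = 2.0396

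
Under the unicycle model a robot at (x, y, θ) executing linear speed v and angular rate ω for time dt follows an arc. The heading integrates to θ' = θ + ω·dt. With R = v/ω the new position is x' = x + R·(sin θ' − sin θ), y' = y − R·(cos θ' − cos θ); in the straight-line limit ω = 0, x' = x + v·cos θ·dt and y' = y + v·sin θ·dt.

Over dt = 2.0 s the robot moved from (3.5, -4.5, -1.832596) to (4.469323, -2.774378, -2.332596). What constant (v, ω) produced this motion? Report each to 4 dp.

v = -1.0000, ω = -0.2500

Δθ = -2.332596 − -1.832596 = -0.500000
ω = Δθ/dt = -0.500000/2.0 = -0.2500
R = −Δy/(cos θ' − cos θ) = 4.0000
v = R·ω = 4.0000·-0.2500 = -1.0000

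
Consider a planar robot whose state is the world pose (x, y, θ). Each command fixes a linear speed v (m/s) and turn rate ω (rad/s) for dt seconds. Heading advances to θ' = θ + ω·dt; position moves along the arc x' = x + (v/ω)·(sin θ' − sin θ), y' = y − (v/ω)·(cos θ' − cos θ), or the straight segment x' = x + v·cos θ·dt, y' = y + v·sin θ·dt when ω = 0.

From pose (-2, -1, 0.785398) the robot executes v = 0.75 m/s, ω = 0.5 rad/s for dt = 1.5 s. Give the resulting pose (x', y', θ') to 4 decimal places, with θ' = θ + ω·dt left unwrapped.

(-1.5616, 0.0076, 1.5354)

θ' = 0.7854 + 0.5·1.5 = 1.5354
R = v/ω = 0.75/0.5 = 1.5000
x' = -2 + 1.5000·(sin 1.5354 − sin 0.7854) = -1.5616
y' = -1 − 1.5000·(cos 1.5354 − cos 0.7854) = 0.0076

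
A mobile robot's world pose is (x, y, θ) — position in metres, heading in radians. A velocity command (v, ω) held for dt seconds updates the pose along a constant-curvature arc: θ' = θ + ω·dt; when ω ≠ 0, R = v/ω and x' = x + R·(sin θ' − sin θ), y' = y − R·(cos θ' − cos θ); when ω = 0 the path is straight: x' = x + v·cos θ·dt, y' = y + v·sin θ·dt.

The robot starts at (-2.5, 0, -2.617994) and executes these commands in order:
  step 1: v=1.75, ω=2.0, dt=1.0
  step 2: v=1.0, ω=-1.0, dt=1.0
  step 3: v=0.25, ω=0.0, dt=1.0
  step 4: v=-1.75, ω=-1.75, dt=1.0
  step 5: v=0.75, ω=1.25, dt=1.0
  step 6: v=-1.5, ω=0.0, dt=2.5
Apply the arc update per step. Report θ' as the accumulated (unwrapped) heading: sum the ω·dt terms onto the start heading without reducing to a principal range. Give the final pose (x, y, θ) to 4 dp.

(0.3656, 1.2744, -2.1180)

step 1: θ'=-0.6180 (R=0.8750) → pose (-2.5695, -1.4709, -0.6180)
step 2: θ'=-1.6180 (R=-1.0000) → pose (-2.1500, -2.3332, -1.6180)
step 3: θ'=-1.6180 (straight) → pose (-2.1618, -2.5829, -1.6180)
step 4: θ'=-3.3680 (R=1.0000) → pose (-0.9384, -1.6556, -3.3680)
step 5: θ'=-2.1180 (R=0.6000) → pose (-1.5855, -1.9281, -2.1180)
step 6: θ'=-2.1180 (straight) → pose (0.3656, 1.2744, -2.1180)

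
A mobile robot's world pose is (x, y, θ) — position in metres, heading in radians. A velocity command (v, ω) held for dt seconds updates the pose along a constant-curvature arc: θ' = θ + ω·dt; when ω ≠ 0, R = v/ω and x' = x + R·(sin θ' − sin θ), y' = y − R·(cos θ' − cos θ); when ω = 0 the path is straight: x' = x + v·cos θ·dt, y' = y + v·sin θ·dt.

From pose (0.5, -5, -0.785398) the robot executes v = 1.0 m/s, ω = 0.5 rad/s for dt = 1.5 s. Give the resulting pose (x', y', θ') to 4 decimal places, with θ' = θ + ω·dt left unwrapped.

θ' = -0.7854 + 0.5·1.5 = -0.0354
R = v/ω = 1.0/0.5 = 2.0000
x' = 0.5 + 2.0000·(sin -0.0354 − sin -0.7854) = 1.8434
y' = -5 − 2.0000·(cos -0.0354 − cos -0.7854) = -5.5845

(1.8434, -5.5845, -0.0354)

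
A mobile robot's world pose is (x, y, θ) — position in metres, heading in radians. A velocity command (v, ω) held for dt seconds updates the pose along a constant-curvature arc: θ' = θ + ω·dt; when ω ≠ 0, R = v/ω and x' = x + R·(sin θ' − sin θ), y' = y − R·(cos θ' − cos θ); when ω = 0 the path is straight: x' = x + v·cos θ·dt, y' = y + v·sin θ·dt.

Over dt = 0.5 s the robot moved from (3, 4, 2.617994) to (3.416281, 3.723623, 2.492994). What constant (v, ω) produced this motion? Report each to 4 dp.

v = -1.0000, ω = -0.2500

Δθ = 2.492994 − 2.617994 = -0.125000
ω = Δθ/dt = -0.125000/0.5 = -0.2500
R = Δx/(sin θ' − sin θ) = 4.0000
v = R·ω = 4.0000·-0.2500 = -1.0000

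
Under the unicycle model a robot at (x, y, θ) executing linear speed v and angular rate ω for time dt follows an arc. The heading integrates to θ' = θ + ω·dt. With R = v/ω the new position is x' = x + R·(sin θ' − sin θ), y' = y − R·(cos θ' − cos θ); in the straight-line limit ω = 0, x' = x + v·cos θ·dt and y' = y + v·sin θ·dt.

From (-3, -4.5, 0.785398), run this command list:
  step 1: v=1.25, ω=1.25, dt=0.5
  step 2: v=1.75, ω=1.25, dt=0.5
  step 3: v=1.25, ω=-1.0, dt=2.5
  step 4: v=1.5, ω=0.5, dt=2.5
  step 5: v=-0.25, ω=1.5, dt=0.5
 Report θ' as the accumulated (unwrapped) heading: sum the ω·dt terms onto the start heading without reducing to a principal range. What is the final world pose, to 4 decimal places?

step 1: θ'=1.4104 (R=1.0000) → pose (-2.7199, -3.9526, 1.4104)
step 2: θ'=2.0354 (R=1.4000) → pose (-2.8504, -3.1017, 2.0354)
step 3: θ'=-0.4646 (R=-1.2500) → pose (-1.1728, -1.4241, -0.4646)
step 4: θ'=0.7854 (R=3.0000) → pose (2.2927, -0.8635, 0.7854)
step 5: θ'=1.5354 (R=-0.1667) → pose (2.2440, -0.9754, 1.5354)

(2.2440, -0.9754, 1.5354)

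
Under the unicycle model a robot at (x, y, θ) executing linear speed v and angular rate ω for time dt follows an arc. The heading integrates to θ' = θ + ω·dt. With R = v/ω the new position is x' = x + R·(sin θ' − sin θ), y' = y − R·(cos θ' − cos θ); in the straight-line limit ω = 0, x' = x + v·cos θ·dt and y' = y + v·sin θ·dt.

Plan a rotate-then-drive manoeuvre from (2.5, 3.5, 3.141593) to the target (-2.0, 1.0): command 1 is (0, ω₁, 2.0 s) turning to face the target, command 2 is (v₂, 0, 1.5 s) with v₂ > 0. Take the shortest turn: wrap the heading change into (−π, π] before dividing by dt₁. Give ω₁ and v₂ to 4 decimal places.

ω₁ = 0.2535, v₂ = 3.4319

heading to target = atan2(1−3.5, -2−2.5) = -2.6345
Δθ = wrap(-2.6345 − 3.1416) = 0.5071; ω₁ = Δθ/dt₁ = 0.2535
distance = √((-2−2.5)² + (1−3.5)²) = 5.1478; v₂ = distance/dt₂ = 3.4319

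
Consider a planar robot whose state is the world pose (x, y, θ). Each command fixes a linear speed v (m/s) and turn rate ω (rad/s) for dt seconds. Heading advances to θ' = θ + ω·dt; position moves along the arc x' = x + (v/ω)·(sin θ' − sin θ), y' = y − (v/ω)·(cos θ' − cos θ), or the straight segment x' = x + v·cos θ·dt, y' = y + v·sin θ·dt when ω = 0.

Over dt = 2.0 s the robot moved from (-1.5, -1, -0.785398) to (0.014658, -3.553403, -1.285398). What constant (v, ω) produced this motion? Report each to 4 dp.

v = 1.5000, ω = -0.2500

Δθ = -1.285398 − -0.785398 = -0.500000
ω = Δθ/dt = -0.500000/2.0 = -0.2500
R = −Δy/(cos θ' − cos θ) = -6.0000
v = R·ω = -6.0000·-0.2500 = 1.5000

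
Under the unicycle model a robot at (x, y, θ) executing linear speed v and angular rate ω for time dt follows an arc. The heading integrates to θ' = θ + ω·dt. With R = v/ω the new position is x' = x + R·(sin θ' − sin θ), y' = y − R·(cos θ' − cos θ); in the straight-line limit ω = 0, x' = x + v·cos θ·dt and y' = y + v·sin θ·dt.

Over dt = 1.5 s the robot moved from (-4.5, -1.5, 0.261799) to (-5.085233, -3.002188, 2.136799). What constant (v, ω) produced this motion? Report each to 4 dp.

v = -1.2500, ω = 1.2500

Δθ = 2.136799 − 0.261799 = 1.875000
ω = Δθ/dt = 1.875000/1.5 = 1.2500
R = −Δy/(cos θ' − cos θ) = -1.0000
v = R·ω = -1.0000·1.2500 = -1.2500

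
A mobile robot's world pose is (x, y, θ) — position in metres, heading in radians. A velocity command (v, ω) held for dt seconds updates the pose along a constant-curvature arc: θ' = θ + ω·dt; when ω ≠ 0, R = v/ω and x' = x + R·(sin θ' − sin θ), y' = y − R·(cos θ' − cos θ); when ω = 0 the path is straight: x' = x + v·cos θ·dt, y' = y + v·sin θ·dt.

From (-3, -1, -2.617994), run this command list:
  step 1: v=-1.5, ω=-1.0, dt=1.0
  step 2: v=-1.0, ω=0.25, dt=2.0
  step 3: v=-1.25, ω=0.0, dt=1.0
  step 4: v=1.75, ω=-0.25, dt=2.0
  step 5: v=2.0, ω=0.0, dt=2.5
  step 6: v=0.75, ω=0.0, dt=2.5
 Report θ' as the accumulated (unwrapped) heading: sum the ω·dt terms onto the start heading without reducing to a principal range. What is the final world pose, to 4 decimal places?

step 1: θ'=-3.6180 (R=1.5000) → pose (-1.5621, -0.9661, -3.6180)
step 2: θ'=-3.1180 (R=-4.0000) → pose (0.3666, -1.4103, -3.1180)
step 3: θ'=-3.1180 (straight) → pose (1.6163, -1.3808, -3.1180)
step 4: θ'=-3.6180 (R=-7.0000) → pose (-1.7590, -0.6034, -3.6180)
step 5: θ'=-3.6180 (straight) → pose (-6.2023, 1.6896, -3.6180)
step 6: θ'=-3.6180 (straight) → pose (-7.8685, 2.5494, -3.6180)

(-7.8685, 2.5494, -3.6180)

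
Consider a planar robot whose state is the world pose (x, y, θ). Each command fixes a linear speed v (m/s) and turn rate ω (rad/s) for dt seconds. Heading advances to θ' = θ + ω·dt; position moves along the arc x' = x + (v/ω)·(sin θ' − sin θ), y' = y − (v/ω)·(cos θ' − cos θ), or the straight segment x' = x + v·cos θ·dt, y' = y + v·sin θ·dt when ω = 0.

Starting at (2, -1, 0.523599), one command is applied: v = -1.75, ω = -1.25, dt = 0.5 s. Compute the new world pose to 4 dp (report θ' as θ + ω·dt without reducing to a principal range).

θ' = 0.5236 + -1.25·0.5 = -0.1014
R = v/ω = -1.75/-1.25 = 1.4000
x' = 2 + 1.4000·(sin -0.1014 − sin 0.5236) = 1.1583
y' = -1 − 1.4000·(cos -0.1014 − cos 0.5236) = -1.1804

(1.1583, -1.1804, -0.1014)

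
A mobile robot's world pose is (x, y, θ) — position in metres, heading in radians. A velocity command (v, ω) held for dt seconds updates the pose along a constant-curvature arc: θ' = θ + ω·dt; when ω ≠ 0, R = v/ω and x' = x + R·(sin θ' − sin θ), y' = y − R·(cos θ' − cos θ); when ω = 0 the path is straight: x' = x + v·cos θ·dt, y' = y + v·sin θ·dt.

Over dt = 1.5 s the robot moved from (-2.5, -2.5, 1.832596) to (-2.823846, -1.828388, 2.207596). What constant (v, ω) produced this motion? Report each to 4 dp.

v = 0.5000, ω = 0.2500

Δθ = 2.207596 − 1.832596 = 0.375000
ω = Δθ/dt = 0.375000/1.5 = 0.2500
R = −Δy/(cos θ' − cos θ) = 2.0000
v = R·ω = 2.0000·0.2500 = 0.5000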